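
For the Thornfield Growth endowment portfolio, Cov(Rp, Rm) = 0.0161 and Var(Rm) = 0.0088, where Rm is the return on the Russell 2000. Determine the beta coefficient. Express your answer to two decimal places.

β = Cov(Rp, Rm) / Var(Rm) = 0.0161 / 0.0088 = 1.8295

1.83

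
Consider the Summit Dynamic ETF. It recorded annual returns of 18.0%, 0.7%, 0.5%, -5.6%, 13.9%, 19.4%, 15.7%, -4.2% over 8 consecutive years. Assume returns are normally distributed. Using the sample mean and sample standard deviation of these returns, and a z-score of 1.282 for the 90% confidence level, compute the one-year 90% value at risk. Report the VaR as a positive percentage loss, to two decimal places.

r̄ = (18 + 0.7 + 0.5 − 5.6 + 13.9 + 19.4 + 15.7 − 4.2) / 8 = 7.3000%
Σ(r − r̄)² = 763.4800; sample σ = √(763.4800/7) = 10.4436%
VaR = −(r̄ − z·σ) = −(7.3000 − 1.282 × 10.4436) = −(-6.0887) = 6.0887%

6.09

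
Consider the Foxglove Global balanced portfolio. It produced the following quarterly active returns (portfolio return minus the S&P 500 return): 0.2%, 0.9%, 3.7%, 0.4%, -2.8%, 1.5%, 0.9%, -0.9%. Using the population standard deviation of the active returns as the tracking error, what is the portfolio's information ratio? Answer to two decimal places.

Mean return r̄ = 3.90 / 8 = 0.4875%
Σ(r − r̄)² = (0.2 − 0.4875)² + (0.9 − 0.4875)² + (3.7 − 0.4875)² + … = 24.5088
σ = √[24.5088 / 8] = 1.7503%
IR = r̄ / tracking error = 0.4875 / 1.7503 = 0.2785

0.28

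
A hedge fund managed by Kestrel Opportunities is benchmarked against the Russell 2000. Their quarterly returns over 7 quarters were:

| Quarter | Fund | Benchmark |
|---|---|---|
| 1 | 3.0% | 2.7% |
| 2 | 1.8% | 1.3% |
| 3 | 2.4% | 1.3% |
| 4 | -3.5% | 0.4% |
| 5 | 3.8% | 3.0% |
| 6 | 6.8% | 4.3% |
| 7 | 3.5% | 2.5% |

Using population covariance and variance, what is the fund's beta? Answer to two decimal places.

r̄p = 2.5429%,  r̄m = 2.2143%
Cov = Σ(rp − r̄p)(rm − r̄m) / 7 = 3.1622
Var(rm) = Σ(rm − r̄m)² / 7 = 1.4641
β = Cov / Var = 3.1622 / 1.4641 = 2.1598

2.16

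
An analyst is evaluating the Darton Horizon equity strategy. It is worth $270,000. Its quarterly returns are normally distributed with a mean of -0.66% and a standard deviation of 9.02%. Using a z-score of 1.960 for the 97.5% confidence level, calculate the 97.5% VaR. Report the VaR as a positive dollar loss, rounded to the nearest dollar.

Return at the 97.5% tail: μ − z·σ = -0.66% − 1.960 × 9.02% = -0.66 − 17.6792 = -18.3392%
VaR = −(-18.3392%) × $270,000 = 18.3392% × $270,000 = $49,516

$49,516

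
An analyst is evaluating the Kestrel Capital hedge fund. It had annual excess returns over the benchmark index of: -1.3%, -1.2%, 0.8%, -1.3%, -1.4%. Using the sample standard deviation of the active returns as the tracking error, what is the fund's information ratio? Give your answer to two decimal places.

-0.93

Mean return r̄ = -4.40 / 5 = -0.8800%
Σ(r − r̄)² = (-1.3 − (-0.8800))² + (-1.2 − (-0.8800))² + … = 3.5480
sample σ = √(3.5480 / 4) = √0.8870 = 0.9418%
IR = r̄ / tracking error = -0.8800 / 0.9418 = -0.9344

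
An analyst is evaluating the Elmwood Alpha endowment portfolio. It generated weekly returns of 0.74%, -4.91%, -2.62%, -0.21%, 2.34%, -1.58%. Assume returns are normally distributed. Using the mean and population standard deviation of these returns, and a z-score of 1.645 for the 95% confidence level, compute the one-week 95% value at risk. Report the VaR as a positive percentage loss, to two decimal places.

μ = (0.74 − 4.91 − 2.62 − 0.21 + 2.34 − 1.58) / 6 = -6.240 / 6 = -1.0400%
Σ(r − μ)² = 33.0466; population σ = √(33.0466/6) = 2.3469%
VaR = −(μ − z·σ) = −(-1.0400 − 1.645 × 2.3469) = −(-4.9007) = 4.9007%

4.90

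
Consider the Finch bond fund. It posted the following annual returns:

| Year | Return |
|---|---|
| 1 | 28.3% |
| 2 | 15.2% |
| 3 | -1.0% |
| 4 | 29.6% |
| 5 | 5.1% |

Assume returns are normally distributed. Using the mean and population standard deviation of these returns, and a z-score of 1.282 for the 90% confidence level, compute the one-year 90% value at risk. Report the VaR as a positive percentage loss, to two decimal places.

0.19

r̄ = (28.3 + 15.2 − 1 + 29.6 + 5.1) / 5 = 15.4400%
Σ(r − r̄)² = 743.1320; population σ = √(743.1320/5) = 12.1912%
VaR = −(r̄ − z·σ) = −(15.4400 − 1.282 × 12.1912) = −(-0.1891) = 0.1891%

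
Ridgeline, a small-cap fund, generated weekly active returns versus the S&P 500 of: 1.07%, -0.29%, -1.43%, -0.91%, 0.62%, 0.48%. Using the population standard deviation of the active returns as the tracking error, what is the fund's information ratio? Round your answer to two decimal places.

r̄ = (1.07 − 0.29 − 1.43 − 0.91 + 0.62 + 0.48) / 6 = -0.460 / 6 = -0.0767%
Σ(r − r̄)² = (1.07 − (-0.0767))² + (-0.29 − (-0.0767))² + … = 4.6815
σ = √[4.6815 / 6] = 0.8833%
IR = r̄ / tracking error = -0.0767 / 0.8833 = -0.0868

-0.09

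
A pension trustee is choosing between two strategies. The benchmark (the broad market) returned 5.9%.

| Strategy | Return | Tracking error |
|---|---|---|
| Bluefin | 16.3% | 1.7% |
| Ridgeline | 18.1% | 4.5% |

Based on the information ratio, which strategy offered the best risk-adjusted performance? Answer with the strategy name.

Bluefin

Bluefin: IR = (16.3% − 5.9%) / 1.7% = 6.118
Ridgeline: IR = (18.1% − 5.9%) / 4.5% = 2.711
Highest: Bluefin (6.118).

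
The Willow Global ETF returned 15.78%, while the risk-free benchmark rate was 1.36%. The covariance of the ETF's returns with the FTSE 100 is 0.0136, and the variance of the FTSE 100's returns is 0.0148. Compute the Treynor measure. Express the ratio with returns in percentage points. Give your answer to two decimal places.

15.69

β = Cov / Var = 0.0136 / 0.0148 = 0.9189
Treynor = (Rp − Rf) / β = (15.78% − 1.36%) / 0.9189 = 14.42 / 0.9189 = 15.6927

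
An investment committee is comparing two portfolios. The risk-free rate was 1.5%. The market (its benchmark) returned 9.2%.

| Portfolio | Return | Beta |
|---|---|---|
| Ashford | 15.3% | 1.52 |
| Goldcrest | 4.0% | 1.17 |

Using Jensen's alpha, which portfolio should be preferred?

Ashford

Ashford: α = 15.3% − [1.5% + 1.52 × (9.2% − 1.5%)] = 2.096
Goldcrest: α = 4.0% − [1.5% + 1.17 × (9.2% − 1.5%)] = -6.509
Highest: Ashford (2.096).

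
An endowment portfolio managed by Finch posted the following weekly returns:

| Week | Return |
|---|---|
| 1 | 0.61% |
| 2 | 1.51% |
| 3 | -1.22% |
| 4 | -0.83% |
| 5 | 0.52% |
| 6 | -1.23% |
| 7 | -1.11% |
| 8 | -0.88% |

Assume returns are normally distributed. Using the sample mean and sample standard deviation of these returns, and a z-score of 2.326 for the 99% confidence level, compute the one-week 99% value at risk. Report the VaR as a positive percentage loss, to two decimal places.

r̄ = (0.61 + 1.51 − 1.22 − 0.83 + 0.52 − 1.23 − 1.11 − 0.88) / 8 = -0.3288%
Sample σ = √[Σ(r − r̄)² / 7] = √[7.7547 / 7] = √1.1078 = 1.0525%
VaR = −(r̄ − z·σ) = −(-0.3288 − 2.326 × 1.0525) = −(-2.7769) = 2.7769%

2.78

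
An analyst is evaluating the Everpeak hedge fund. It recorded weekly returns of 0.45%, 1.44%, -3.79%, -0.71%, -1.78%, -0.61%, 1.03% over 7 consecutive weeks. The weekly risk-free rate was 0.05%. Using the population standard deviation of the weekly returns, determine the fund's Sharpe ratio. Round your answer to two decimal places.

r̄ = (0.45 + 1.44 − 3.79 − 0.71 − 1.78 − 0.61 + 1.03) / 7 = -3.970 / 7 = -0.5671%
Σ(r − r̄)² = 19.4941; population σ = √(19.4941/7) = 1.6688%
Sharpe = (r̄ − rf) / σ = (-0.5671 − 0.05) / 1.6688 = -0.6171 / 1.6688 = -0.3698

-0.37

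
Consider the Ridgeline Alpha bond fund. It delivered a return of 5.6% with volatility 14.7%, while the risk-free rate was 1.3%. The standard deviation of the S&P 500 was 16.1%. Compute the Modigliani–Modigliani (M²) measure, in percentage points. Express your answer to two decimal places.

Sharpe = (Rp − Rf) / σp = (5.6% − 1.3%) / 14.7% = 0.2925
M² = Rf + Sharpe × σm = 1.3% + 0.2925 × 16.1% = 6.0093%

6.01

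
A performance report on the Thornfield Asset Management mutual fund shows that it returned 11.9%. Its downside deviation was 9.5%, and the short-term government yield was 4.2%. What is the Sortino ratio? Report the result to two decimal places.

Sortino = (Rp − Rf) / σd = (11.9% − 4.2%) / 9.5% = 7.70% / 9.5% = 0.8105

0.81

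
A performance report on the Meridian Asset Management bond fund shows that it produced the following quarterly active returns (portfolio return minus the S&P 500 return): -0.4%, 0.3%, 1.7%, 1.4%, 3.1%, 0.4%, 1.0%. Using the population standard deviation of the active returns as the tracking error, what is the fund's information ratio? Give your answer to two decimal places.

1.01

Mean return μ = 7.50 / 7 = 1.0714%
Population std dev = √[7.8343 / 7] = 1.0579%
IR = μ / tracking error = 1.0714 / 1.0579 = 1.0128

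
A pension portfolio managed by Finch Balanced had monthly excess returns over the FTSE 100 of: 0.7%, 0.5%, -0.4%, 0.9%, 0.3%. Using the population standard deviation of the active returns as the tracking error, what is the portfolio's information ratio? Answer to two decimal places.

r̄ = (0.7 + 0.5 − 0.4 + 0.9 + 0.3) / 5 = 2.00 / 5 = 0.4000%
Population std dev = √[1.0000 / 5] = 0.4472%
IR = r̄ / tracking error = 0.4000 / 0.4472 = 0.8945

0.89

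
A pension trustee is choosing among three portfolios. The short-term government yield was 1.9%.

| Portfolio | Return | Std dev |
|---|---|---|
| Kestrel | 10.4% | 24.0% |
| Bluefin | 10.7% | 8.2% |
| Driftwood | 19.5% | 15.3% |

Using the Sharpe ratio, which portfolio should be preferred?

Driftwood

Kestrel: Sharpe ratio = (10.4% − 1.9%) / 24.0% = 0.354
Bluefin: Sharpe ratio = (10.7% − 1.9%) / 8.2% = 1.073
Driftwood: Sharpe ratio = (19.5% − 1.9%) / 15.3% = 1.150
Highest: Driftwood (1.150).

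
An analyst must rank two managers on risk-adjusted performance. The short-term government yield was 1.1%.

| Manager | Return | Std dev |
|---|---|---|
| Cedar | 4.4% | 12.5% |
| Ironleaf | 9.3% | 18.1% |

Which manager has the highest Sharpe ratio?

Cedar: Sharpe ratio = (4.4% − 1.1%) / 12.5% = 0.264
Ironleaf: Sharpe ratio = (9.3% − 1.1%) / 18.1% = 0.453
Highest: Ironleaf (0.453).

Ironleaf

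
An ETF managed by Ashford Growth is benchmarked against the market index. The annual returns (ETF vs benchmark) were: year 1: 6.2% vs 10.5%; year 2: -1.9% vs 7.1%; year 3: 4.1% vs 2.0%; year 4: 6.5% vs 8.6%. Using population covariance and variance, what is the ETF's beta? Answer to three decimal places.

0.268

r̄p = 3.7250%,  r̄m = 7.0500%
Cov = Σ(rp − r̄p)(rm − r̄m) / 4 = 2.6663
Var(rm) = Σ(rm − r̄m)² / 4 = 9.9525
β = Cov / Var = 2.6663 / 9.9525 = 0.2679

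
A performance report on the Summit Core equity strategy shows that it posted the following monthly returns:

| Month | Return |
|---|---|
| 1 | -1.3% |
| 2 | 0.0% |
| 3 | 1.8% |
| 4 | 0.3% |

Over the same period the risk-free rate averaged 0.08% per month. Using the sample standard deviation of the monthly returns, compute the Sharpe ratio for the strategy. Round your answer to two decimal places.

0.09

Mean return r̄ = 0.80 / 4 = 0.2000%
Σ(r − r̄)² = (-1.3 − 0.2000)² + (0 − 0.2000)² + … = 4.8600
σ = √[4.8600 / 3] = 1.2728%
Sharpe = (r̄ − rf) / σ = (0.2000 − 0.08) / 1.2728 = 0.1200 / 1.2728 = 0.0943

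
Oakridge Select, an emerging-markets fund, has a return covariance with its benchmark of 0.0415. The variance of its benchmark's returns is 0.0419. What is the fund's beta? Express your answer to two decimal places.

β = Cov(Rp, Rm) / Var(Rm) = 0.0415 / 0.0419 = 0.9905

0.99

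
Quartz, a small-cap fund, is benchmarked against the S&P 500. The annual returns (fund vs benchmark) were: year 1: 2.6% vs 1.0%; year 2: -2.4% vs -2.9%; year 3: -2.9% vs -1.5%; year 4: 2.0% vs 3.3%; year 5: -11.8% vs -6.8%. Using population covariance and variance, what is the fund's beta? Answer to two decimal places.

r̄p = -2.5000%,  r̄m = -1.3800%
Cov = Σ(rp − r̄p)(rm − r̄m) / 5 = 16.7000
Var(rm) = Σ(rm − r̄m)² / 5 = 11.8536
β = Cov / Var = 16.7000 / 11.8536 = 1.4089

1.41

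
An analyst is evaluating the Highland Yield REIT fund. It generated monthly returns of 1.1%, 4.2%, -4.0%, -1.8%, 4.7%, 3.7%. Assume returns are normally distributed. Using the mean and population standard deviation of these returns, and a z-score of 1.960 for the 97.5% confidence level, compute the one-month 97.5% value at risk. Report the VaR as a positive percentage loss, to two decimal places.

5.06

r̄ = (1.1 + 4.2 − 4 − 1.8 + 4.7 + 3.7) / 6 = 7.90 / 6 = 1.3167%
Population σ = √[Σ(r − r̄)² / 6] = √[63.4683 / 6] = √10.5781 = 3.2524%
VaR = −(r̄ − z·σ) = −(1.3167 − 1.960 × 3.2524) = −(-5.0580) = 5.0580%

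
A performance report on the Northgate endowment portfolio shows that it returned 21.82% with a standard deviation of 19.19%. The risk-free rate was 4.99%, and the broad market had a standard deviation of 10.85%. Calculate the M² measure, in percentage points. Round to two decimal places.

14.51

Sharpe = (Rp − Rf) / σp = (21.82% − 4.99%) / 19.19% = 0.8770
M² = Rf + Sharpe × σm = 4.99% + 0.8770 × 10.85% = 14.5055%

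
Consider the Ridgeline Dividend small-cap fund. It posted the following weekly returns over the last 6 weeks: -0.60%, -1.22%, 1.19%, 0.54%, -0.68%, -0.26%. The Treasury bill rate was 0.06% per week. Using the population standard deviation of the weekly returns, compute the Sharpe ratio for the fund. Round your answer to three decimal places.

μ = (-0.6 − 1.22 + 1.19 + 0.54 − 0.68 − 0.26) / 6 = -1.030 / 6 = -0.1717%
Population std dev = √[3.9093 / 6] = 0.8072%
Sharpe = (μ − rf) / σ = (-0.1717 − 0.06) / 0.8072 = -0.2317 / 0.8072 = -0.2870

-0.287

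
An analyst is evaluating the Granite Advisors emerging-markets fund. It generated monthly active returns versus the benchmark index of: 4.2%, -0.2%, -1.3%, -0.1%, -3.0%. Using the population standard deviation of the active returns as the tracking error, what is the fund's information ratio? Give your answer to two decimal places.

μ = (4.2 − 0.2 − 1.3 − 0.1 − 3) / 5 = -0.40 / 5 = -0.0800%
Σ(r − μ)² = (4.2 − (-0.0800))² + (-0.2 − (-0.0800))² + … = 28.3480
population σ = √(28.3480 / 5) = √5.6696 = 2.3811%
IR = μ / tracking error = -0.0800 / 2.3811 = -0.0336

-0.03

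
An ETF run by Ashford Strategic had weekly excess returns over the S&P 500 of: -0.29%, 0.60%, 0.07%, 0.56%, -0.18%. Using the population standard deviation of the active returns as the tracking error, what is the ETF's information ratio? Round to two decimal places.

μ = (-0.29 + 0.6 + 0.07 + 0.56 − 0.18) / 5 = 0.1520%
Σ(r − μ)² = (-0.29 − 0.1520)² + (0.6 − 0.1520)² + … = 0.6795
σ = √[0.6795 / 5] = 0.3686%
IR = μ / tracking error = 0.1520 / 0.3686 = 0.4124

0.41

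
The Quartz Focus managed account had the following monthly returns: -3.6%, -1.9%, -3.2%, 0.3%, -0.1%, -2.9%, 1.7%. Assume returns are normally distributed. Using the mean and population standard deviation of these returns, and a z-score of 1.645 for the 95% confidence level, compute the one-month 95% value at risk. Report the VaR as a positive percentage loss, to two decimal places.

4.48

r̄ = (-3.6 − 1.9 − 3.2 + 0.3 − 0.1 − 2.9 + 1.7) / 7 = -9.70 / 7 = -1.3857%
Σ(r − r̄)² = (-3.6 − (-1.3857))² + (-1.9 − (-1.3857))² + … = 24.7686
σ = √[24.7686 / 7] = 1.8811%
VaR = −(r̄ − z·σ) = −(-1.3857 − 1.645 × 1.8811) = −(-4.4801) = 4.4801%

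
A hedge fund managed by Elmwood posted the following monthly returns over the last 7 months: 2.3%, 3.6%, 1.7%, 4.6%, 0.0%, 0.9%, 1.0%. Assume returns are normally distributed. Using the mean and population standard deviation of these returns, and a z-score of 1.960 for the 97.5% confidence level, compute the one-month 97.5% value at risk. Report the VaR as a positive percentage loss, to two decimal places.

μ = (2.3 + 3.6 + 1.7 + 4.6 + 0 + 0.9 + 1) / 7 = 2.0143%
Σ(r − μ)² = (2.3 − 2.0143)² + (3.6 − 2.0143)² + … = 15.7086
σ = √[15.7086 / 7] = 1.4980%
VaR = −(μ − z·σ) = −(2.0143 − 1.960 × 1.4980) = −(-0.9218) = 0.9218%

0.92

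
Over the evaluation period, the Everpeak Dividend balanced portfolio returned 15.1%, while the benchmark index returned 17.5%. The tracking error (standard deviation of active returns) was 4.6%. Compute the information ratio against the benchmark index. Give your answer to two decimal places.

-0.52

IR = (Rp − Rb) / TE = (15.1% − 17.5%) / 4.6% = -2.40% / 4.6% = -0.5217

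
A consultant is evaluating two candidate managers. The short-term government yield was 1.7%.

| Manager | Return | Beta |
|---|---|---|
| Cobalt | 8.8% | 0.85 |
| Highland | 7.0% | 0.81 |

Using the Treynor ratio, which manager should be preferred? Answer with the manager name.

Cobalt: Treynor = (8.8% − 1.7%) / 0.85 = 8.353
Highland: Treynor = (7.0% − 1.7%) / 0.81 = 6.543
Highest: Cobalt (8.353).

Cobalt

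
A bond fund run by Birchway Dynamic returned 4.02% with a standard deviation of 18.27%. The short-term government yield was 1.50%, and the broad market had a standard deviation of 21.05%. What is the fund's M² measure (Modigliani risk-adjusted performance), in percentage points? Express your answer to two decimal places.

4.40

Sharpe = (Rp − Rf) / σp = (4.02% − 1.50%) / 18.27% = 0.1379
M² = Rf + Sharpe × σm = 1.50% + 0.1379 × 21.05% = 4.4028%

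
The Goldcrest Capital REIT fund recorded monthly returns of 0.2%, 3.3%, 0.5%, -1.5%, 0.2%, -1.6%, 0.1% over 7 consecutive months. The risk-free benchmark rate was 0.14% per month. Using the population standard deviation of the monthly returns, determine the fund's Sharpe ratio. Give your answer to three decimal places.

Mean return r̄ = 1.20 / 7 = 0.1714%
Σ(r − r̄)² = 15.8343; population σ = √(15.8343/7) = 1.5040%
Sharpe = (r̄ − rf) / σ = (0.1714 − 0.14) / 1.5040 = 0.0314 / 1.5040 = 0.0209

0.021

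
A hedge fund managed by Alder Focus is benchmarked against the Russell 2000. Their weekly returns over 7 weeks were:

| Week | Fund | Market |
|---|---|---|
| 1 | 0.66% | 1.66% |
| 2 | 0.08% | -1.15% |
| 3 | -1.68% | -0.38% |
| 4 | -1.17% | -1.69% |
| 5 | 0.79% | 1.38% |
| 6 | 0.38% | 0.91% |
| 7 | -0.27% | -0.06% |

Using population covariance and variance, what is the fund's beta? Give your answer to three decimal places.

0.532

r̄p = -0.1729%,  r̄m = 0.0957%
Cov = Σ(rp − r̄p)(rm − r̄m) / 7 = 0.7410
Var(rm) = Σ(rm − r̄m)² / 7 = 1.3929
β = Cov / Var = 0.7410 / 1.3929 = 0.5320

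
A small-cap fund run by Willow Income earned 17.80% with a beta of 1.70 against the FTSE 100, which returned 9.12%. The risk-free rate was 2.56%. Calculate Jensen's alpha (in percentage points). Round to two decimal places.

CAPM expected return = Rf + β(Rm − Rf) = 2.56% + 1.70 × (9.12% − 2.56%) = 2.56 + 1.70 × 6.56 = 13.7120%
Jensen's α = Rp − E[R] = 17.80% − 13.7120% = 4.0880

4.09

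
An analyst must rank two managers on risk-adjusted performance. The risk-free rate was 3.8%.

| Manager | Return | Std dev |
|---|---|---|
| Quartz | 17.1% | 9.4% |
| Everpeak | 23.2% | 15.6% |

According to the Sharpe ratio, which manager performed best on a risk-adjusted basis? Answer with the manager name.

Quartz: Sharpe ratio = (17.1% − 3.8%) / 9.4% = 1.415
Everpeak: Sharpe ratio = (23.2% − 3.8%) / 15.6% = 1.244
Highest: Quartz (1.415).

Quartz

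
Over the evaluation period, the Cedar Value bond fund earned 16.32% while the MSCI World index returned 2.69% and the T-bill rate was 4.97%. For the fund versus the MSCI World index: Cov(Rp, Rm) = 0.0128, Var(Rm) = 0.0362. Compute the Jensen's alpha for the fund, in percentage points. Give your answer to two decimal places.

β = Cov / Var = 0.0128 / 0.0362 = 0.3536
E[R] = Rf + β(Rm − Rf) = 4.97% + 0.3536 × (2.69% − 4.97%) = 4.1638%
α = Rp − E[R] = 16.32% − 4.1638% = 12.1562

12.16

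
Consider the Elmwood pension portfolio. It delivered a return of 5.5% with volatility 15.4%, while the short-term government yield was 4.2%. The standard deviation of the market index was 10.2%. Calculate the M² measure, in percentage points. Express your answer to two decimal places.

Sharpe = (Rp − Rf) / σp = (5.5% − 4.2%) / 15.4% = 0.0844
M² = Rf + Sharpe × σm = 4.2% + 0.0844 × 10.2% = 5.0609%

5.06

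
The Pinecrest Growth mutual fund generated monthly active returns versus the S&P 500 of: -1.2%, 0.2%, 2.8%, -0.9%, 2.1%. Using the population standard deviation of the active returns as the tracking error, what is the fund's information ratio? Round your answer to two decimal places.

0.38

Mean return r̄ = 3.00 / 5 = 0.6000%
Σ(r − r̄)² = (-1.2 − 0.6000)² + (0.2 − 0.6000)² + (2.8 − 0.6000)² + … = 12.7400
population σ = √(12.7400 / 5) = √2.5480 = 1.5962%
IR = r̄ / tracking error = 0.6000 / 1.5962 = 0.3759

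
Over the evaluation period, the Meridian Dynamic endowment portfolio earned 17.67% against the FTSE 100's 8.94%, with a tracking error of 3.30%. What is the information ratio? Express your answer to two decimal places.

IR = (Rp − Rb) / TE = (17.67% − 8.94%) / 3.30% = 8.73% / 3.30% = 2.6455

2.65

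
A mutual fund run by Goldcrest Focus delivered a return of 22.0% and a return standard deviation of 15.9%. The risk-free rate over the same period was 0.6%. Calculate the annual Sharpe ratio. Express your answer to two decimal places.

1.35

Sharpe = (Rp − Rf) / σp = (22.0% − 0.6%) / 15.9% = 21.40% / 15.9% = 1.3459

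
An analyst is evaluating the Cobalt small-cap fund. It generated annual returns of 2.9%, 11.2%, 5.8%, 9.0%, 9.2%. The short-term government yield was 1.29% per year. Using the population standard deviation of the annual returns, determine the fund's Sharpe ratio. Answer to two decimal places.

r̄ = (2.9 + 11.2 + 5.8 + 9 + 9.2) / 5 = 7.6200%
Σ(r − r̄)² = (2.9 − 7.6200)² + (11.2 − 7.6200)² + … = 42.8080
population σ = √(42.8080 / 5) = √8.5616 = 2.9260%
Sharpe = (r̄ − rf) / σ = (7.6200 − 1.29) / 2.9260 = 6.3300 / 2.9260 = 2.1634

2.16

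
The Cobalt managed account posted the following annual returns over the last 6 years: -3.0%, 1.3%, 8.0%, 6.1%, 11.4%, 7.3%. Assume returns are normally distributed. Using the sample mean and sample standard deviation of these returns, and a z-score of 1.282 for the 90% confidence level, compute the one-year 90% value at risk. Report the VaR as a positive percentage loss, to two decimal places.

r̄ = (-3 + 1.3 + 8 + 6.1 + 11.4 + 7.3) / 6 = 31.10 / 6 = 5.1833%
Sample σ = √[Σ(r − r̄)² / 5] = √[133.9483 / 5] = √26.7897 = 5.1759%
VaR = −(r̄ − z·σ) = −(5.1833 − 1.282 × 5.1759) = −(-1.4522) = 1.4522%

1.45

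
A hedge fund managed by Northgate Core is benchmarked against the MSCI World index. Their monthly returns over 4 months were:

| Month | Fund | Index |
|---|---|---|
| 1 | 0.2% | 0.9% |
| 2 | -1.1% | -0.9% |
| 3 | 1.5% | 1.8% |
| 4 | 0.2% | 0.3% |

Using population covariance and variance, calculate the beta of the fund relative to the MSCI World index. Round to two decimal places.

r̄p = 0.2000%,  r̄m = 0.5250%
Cov = Σ(rp − r̄p)(rm − r̄m) / 4 = 0.8775
Var(rm) = Σ(rm − r̄m)² / 4 = 0.9619
β = Cov / Var = 0.8775 / 0.9619 = 0.9123

0.91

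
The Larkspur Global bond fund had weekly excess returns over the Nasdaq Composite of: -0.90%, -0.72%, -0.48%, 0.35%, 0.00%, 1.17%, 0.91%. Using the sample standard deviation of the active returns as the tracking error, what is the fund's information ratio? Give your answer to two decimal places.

Mean return r̄ = 0.330 / 7 = 0.0471%
Sample std dev = √[3.8627 / 6] = 0.8024%
IR = r̄ / tracking error = 0.0471 / 0.8024 = 0.0587

0.06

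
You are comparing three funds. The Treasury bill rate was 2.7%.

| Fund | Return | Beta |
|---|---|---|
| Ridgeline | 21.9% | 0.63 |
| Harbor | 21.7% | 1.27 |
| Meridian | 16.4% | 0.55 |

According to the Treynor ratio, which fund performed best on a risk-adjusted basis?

Ridgeline

Ridgeline: Treynor = (21.9% − 2.7%) / 0.63 = 30.476
Harbor: Treynor = (21.7% − 2.7%) / 1.27 = 14.961
Meridian: Treynor = (16.4% − 2.7%) / 0.55 = 24.909
Highest: Ridgeline (30.476).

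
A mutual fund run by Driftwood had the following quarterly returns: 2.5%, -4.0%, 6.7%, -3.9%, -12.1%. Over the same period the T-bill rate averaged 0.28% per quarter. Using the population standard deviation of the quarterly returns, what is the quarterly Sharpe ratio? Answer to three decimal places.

-0.381

r̄ = (2.5 − 4 + 6.7 − 3.9 − 12.1) / 5 = -2.1600%
Σ(r − r̄)² = 205.4320; population σ = √(205.4320/5) = 6.4099%
Sharpe = (r̄ − rf) / σ = (-2.1600 − 0.28) / 6.4099 = -2.4400 / 6.4099 = -0.3807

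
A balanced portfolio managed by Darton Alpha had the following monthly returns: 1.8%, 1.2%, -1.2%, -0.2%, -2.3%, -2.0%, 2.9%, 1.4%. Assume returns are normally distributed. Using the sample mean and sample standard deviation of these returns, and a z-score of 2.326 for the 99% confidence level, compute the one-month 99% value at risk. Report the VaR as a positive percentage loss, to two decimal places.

μ = (1.8 + 1.2 − 1.2 − 0.2 − 2.3 − 2 + 2.9 + 1.4) / 8 = 0.2000%
Σ(r − μ)² = (1.8 − 0.2000)² + (1.2 − 0.2000)² + … = 25.5000
σ = √[25.5000 / 7] = 1.9086%
VaR = −(μ − z·σ) = −(0.2000 − 2.326 × 1.9086) = −(-4.2394) = 4.2394%

4.24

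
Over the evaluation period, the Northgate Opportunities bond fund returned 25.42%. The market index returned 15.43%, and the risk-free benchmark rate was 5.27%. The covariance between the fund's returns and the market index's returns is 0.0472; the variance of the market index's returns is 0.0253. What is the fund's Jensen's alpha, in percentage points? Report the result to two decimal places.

1.20

β = Cov / Var = 0.0472 / 0.0253 = 1.8656
E[R] = Rf + β(Rm − Rf) = 5.27% + 1.8656 × (15.43% − 5.27%) = 24.2245%
α = Rp − E[R] = 25.42% − 24.2245% = 1.1955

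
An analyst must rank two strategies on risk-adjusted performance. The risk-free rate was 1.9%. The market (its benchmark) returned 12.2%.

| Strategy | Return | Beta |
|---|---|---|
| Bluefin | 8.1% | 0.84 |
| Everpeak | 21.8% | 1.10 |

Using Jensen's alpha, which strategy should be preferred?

Bluefin: α = 8.1% − [1.9% + 0.84 × (12.2% − 1.9%)] = -2.452
Everpeak: α = 21.8% − [1.9% + 1.10 × (12.2% − 1.9%)] = 8.570
Highest: Everpeak (8.570).

Everpeak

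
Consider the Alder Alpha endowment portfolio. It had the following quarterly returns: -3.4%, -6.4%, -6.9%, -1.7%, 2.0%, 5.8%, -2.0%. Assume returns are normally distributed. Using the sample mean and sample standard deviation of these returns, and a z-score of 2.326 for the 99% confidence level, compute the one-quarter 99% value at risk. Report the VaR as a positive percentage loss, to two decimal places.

μ = (-3.4 − 6.4 − 6.9 − 1.7 + 2 + 5.8 − 2) / 7 = -12.60 / 7 = -1.8000%
Σ(r − μ)² = 121.9800; sample σ = √(121.9800/6) = 4.5089%
VaR = −(μ − z·σ) = −(-1.8000 − 2.326 × 4.5089) = −(-12.2877) = 12.2877%

12.29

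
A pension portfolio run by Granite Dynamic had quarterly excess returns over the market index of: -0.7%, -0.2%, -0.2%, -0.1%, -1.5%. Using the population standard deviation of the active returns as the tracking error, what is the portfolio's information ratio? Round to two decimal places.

-1.03

Mean return μ = -2.70 / 5 = -0.5400%
Population std dev = √[1.3720 / 5] = 0.5238%
IR = μ / tracking error = -0.5400 / 0.5238 = -1.0309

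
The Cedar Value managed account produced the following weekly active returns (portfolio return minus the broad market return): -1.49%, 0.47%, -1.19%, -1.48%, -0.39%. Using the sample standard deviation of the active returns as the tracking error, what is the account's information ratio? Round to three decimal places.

-0.963

Mean return r̄ = -4.080 / 5 = -0.8160%
Sample std dev = √[2.8703 / 4] = 0.8471%
IR = r̄ / tracking error = -0.8160 / 0.8471 = -0.9633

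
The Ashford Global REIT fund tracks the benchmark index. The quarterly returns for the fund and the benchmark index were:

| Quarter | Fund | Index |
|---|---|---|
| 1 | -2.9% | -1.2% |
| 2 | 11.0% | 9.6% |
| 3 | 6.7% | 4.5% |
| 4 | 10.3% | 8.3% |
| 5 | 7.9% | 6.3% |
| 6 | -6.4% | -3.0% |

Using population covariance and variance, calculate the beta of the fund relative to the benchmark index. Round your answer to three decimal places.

1.409

r̄p = 4.4333%,  r̄m = 4.0833%
Cov = Σ(rp − r̄p)(rm − r̄m) / 6 = 30.8456
Var(rm) = Σ(rm − r̄m)² / 6 = 21.8981
β = Cov / Var = 30.8456 / 21.8981 = 1.4086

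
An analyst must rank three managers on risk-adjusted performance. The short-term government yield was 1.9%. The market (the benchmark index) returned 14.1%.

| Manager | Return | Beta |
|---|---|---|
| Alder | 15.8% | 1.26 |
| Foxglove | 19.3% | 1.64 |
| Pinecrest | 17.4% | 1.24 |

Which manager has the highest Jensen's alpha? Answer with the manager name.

Alder: α = 15.8% − [1.9% + 1.26 × (14.1% − 1.9%)] = -1.472
Foxglove: α = 19.3% − [1.9% + 1.64 × (14.1% − 1.9%)] = -2.608
Pinecrest: α = 17.4% − [1.9% + 1.24 × (14.1% − 1.9%)] = 0.372
Highest: Pinecrest (0.372).

Pinecrest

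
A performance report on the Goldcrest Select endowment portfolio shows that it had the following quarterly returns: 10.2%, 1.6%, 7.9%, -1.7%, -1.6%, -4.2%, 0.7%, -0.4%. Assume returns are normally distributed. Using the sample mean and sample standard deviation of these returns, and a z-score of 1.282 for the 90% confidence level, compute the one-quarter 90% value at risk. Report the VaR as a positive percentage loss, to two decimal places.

4.81

Mean return r̄ = 12.50 / 8 = 1.5625%
Σ(r − r̄)² = (10.2 − 1.5625)² + (1.6 − 1.5625)² + (7.9 − 1.5625)² + … = 173.2188
sample σ = √(173.2188 / 7) = √24.7455 = 4.9745%
VaR = −(r̄ − z·σ) = −(1.5625 − 1.282 × 4.9745) = −(-4.8148) = 4.8148%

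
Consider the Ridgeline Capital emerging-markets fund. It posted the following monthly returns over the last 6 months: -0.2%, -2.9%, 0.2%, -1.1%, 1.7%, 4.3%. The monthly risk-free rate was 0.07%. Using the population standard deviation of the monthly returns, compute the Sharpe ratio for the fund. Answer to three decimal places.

Mean return r̄ = 2.00 / 6 = 0.3333%
Σ(r − r̄)² = 30.4133; population σ = √(30.4133/6) = 2.2514%
Sharpe = (r̄ − rf) / σ = (0.3333 − 0.07) / 2.2514 = 0.2633 / 2.2514 = 0.1169

0.117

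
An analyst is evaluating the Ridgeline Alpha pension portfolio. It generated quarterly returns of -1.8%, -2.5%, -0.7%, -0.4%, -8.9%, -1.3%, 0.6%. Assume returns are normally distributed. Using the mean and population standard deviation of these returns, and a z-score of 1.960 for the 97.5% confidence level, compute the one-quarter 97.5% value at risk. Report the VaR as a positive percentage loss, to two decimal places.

7.85

r̄ = (-1.8 − 2.5 − 0.7 − 0.4 − 8.9 − 1.3 + 0.6) / 7 = -2.1429%
Population σ = √[Σ(r − r̄)² / 7] = √[59.2571 / 7] = √8.4653 = 2.9095%
VaR = −(r̄ − z·σ) = −(-2.1429 − 1.960 × 2.9095) = −(-7.8455) = 7.8455%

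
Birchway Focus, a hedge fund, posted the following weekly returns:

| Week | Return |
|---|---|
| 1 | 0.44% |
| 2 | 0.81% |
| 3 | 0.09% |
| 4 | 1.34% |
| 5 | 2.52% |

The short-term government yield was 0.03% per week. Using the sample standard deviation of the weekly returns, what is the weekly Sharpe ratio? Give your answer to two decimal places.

1.07

Mean return r̄ = 5.200 / 5 = 1.0400%
Σ(r − r̄)² = 3.5958; sample σ = √(3.5958/4) = 0.9481%
Sharpe = (r̄ − rf) / σ = (1.0400 − 0.03) / 0.9481 = 1.0100 / 0.9481 = 1.0653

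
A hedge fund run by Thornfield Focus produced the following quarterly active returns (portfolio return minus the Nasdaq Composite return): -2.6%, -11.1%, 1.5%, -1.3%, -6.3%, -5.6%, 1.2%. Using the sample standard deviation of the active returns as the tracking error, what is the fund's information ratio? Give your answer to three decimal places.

Mean return r̄ = -24.20 / 7 = -3.4571%
Sample std dev = √[122.7371 / 6] = 4.5229%
IR = r̄ / tracking error = -3.4571 / 4.5229 = -0.7644

-0.764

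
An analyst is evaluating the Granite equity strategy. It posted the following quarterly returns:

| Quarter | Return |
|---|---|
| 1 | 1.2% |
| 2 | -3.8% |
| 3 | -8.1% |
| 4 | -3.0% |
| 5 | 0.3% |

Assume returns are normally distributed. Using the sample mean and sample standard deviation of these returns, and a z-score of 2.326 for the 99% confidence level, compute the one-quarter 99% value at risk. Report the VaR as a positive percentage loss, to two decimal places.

11.28

r̄ = (1.2 − 3.8 − 8.1 − 3 + 0.3) / 5 = -2.6800%
Sample σ = √[Σ(r − r̄)² / 4] = √[54.6680 / 4] = √13.6670 = 3.6969%
VaR = −(r̄ − z·σ) = −(-2.6800 − 2.326 × 3.6969) = −(-11.2790) = 11.2790%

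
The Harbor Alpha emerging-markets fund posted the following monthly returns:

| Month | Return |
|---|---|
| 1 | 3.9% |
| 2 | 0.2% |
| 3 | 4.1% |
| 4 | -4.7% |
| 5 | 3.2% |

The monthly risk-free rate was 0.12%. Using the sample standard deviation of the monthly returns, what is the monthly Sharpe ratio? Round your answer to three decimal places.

0.328

r̄ = (3.9 + 0.2 + 4.1 − 4.7 + 3.2) / 5 = 6.70 / 5 = 1.3400%
Sample σ = √[Σ(r − r̄)² / 4] = √[55.4120 / 4] = √13.8530 = 3.7220%
Sharpe = (r̄ − rf) / σ = (1.3400 − 0.12) / 3.7220 = 1.2200 / 3.7220 = 0.3278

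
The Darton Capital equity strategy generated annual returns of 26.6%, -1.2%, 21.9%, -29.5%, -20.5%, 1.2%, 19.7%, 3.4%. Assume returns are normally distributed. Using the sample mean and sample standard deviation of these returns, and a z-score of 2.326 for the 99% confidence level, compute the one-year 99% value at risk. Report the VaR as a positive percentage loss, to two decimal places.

44.00

Mean return r̄ = 21.60 / 8 = 2.7000%
Sample σ = √[Σ(r − r̄)² / 7] = √[2821.8800 / 7] = √403.1257 = 20.0780%
VaR = −(r̄ − z·σ) = −(2.7000 − 2.326 × 20.0780) = −(-44.0014) = 44.0014%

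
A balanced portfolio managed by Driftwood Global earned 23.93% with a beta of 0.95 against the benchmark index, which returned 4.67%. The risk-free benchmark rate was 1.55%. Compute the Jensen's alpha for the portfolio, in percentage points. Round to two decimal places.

CAPM expected return = Rf + β(Rm − Rf) = 1.55% + 0.95 × (4.67% − 1.55%) = 1.55 + 0.95 × 3.12 = 4.5140%
Jensen's α = Rp − E[R] = 23.93% − 4.5140% = 19.4160

19.42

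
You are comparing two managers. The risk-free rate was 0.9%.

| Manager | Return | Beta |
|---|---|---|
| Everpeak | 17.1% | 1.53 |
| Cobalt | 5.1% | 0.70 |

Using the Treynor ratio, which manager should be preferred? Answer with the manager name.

Everpeak: Treynor = (17.1% − 0.9%) / 1.53 = 10.588
Cobalt: Treynor = (5.1% − 0.9%) / 0.70 = 6.000
Highest: Everpeak (10.588).

Everpeak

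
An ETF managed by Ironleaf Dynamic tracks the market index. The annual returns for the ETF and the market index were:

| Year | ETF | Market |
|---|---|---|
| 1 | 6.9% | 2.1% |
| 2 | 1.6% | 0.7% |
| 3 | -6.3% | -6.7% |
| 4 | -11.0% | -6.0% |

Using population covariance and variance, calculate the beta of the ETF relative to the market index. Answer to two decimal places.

r̄p = -2.2000%,  r̄m = -2.4750%
Cov = Σ(rp − r̄p)(rm − r̄m) / 4 = 25.5100
Var(rm) = Σ(rm − r̄m)² / 4 = 15.3219
β = Cov / Var = 25.5100 / 15.3219 = 1.6649

1.66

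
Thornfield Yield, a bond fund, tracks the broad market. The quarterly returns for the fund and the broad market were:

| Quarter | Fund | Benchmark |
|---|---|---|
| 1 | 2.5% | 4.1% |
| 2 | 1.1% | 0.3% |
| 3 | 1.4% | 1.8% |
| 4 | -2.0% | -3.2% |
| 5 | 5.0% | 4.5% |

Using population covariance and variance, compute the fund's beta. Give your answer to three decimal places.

0.762

r̄p = 1.6000%,  r̄m = 1.5000%
Cov = Σ(rp − r̄p)(rm − r̄m) / 5 = 6.0000
Var(rm) = Σ(rm − r̄m)² / 5 = 7.8760
β = Cov / Var = 6.0000 / 7.8760 = 0.7618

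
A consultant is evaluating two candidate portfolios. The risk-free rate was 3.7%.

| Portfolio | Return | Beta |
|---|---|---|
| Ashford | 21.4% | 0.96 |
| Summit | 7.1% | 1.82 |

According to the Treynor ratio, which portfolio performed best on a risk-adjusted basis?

Ashford

Ashford: Treynor = (21.4% − 3.7%) / 0.96 = 18.438
Summit: Treynor = (7.1% − 3.7%) / 1.82 = 1.868
Highest: Ashford (18.438).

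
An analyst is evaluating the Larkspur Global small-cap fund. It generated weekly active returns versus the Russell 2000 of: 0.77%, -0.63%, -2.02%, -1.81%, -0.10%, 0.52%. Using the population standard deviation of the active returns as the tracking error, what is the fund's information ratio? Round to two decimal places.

Mean return r̄ = -3.270 / 6 = -0.5450%
Σ(r − r̄)² = (0.77 − (-0.5450))² + (-0.63 − (-0.5450))² + … = 6.8446
σ = √[6.8446 / 6] = 1.0681%
IR = r̄ / tracking error = -0.5450 / 1.0681 = -0.5103

-0.51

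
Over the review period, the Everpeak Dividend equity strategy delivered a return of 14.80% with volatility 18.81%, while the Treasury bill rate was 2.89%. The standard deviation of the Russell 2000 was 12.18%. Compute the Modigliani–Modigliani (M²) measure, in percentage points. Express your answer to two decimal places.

Sharpe = (Rp − Rf) / σp = (14.80% − 2.89%) / 18.81% = 0.6332
M² = Rf + Sharpe × σm = 2.89% + 0.6332 × 12.18% = 10.6024%

10.60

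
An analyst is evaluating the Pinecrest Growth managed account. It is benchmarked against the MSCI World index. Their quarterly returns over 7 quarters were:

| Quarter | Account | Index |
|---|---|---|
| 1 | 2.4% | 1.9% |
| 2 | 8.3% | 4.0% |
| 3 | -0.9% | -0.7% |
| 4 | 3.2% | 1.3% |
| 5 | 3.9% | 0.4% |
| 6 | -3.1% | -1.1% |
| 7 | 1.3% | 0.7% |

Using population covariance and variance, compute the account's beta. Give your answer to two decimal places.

r̄p = 2.1571%,  r̄m = 0.9286%
Cov = Σ(rp − r̄p)(rm − r̄m) / 7 = 4.9155
Var(rm) = Σ(rm − r̄m)² / 7 = 2.5163
β = Cov / Var = 4.9155 / 2.5163 = 1.9535

1.95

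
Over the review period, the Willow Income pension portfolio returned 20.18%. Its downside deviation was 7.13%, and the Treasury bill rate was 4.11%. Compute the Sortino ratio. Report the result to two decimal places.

2.25

Sortino = (Rp − Rf) / σd = (20.18% − 4.11%) / 7.13% = 16.07% / 7.13% = 2.2539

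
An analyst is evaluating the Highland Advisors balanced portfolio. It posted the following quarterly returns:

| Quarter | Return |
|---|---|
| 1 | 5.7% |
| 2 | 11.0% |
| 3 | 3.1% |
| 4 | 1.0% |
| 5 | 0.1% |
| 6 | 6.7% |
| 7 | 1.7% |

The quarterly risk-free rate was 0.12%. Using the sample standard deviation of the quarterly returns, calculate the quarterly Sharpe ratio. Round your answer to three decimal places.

1.054

r̄ = (5.7 + 11 + 3.1 + 1 + 0.1 + 6.7 + 1.7) / 7 = 4.1857%
Σ(r − r̄)² = 89.2486; sample σ = √(89.2486/6) = 3.8568%
Sharpe = (r̄ − rf) / σ = (4.1857 − 0.12) / 3.8568 = 4.0657 / 3.8568 = 1.0542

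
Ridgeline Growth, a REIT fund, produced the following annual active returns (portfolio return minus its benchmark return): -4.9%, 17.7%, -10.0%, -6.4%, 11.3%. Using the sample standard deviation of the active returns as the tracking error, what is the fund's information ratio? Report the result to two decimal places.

μ = (-4.9 + 17.7 − 10 − 6.4 + 11.3) / 5 = 1.5400%
Sample σ = √[Σ(r − μ)² / 4] = √[594.0920 / 4] = √148.5230 = 12.1870%
IR = μ / tracking error = 1.5400 / 12.1870 = 0.1264

0.13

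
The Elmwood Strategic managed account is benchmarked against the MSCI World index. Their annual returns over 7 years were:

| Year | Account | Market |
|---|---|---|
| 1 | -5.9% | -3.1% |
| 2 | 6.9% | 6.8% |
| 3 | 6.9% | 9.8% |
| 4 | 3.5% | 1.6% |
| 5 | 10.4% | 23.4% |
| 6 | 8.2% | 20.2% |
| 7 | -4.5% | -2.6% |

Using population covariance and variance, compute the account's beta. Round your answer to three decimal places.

0.532

r̄p = 3.6429%,  r̄m = 8.0143%
Cov = Σ(rp − r̄p)(rm − r̄m) / 7 = 50.6808
Var(rm) = Σ(rm − r̄m)² / 7 = 95.3155
β = Cov / Var = 50.6808 / 95.3155 = 0.5317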